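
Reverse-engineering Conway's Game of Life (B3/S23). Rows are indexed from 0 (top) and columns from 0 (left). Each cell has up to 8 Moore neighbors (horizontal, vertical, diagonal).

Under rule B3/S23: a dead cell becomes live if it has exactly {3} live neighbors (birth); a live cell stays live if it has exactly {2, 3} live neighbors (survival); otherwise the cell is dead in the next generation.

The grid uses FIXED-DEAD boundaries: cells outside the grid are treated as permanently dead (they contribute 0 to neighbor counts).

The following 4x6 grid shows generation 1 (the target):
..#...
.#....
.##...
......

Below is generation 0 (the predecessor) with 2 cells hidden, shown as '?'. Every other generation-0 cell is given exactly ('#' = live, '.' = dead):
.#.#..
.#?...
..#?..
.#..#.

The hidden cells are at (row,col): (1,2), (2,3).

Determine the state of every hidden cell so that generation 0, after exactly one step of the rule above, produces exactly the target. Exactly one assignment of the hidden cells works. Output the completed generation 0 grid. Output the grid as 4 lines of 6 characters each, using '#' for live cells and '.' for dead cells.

Answer: .#.#..
.#....
..#...
.#..#.

Derivation:
Hidden generation-0 cells (in order): (1,2), (2,3).
A hidden cell only influences target cells in its own 3x3 neighborhood. Try each of the 2^2 = 4 assignments, step the completed generation 0 forward once under B3/S23, and compare with the target:
  (1,2)=. (2,3)=. -> step reproduces the target at every cell -> ACCEPT
  (1,2)=. (2,3)=# -> step gives (1,3)='#' but target has '.' -> reject
  (1,2)=# (2,3)=. -> step gives (0,1)='#' but target has '.' -> reject
  (1,2)=# (2,3)=# -> step gives (0,1)='#' but target has '.' -> reject
Unique solution: (1,2)=dead, (2,3)=dead.
Check: live-neighbor counts of every cell in the completed generation 0:
213010
224210
232211
112201
Applying B3/S23 to generation 0 with these counts gives:
..#...
.#....
.##...
......
which matches the target exactly.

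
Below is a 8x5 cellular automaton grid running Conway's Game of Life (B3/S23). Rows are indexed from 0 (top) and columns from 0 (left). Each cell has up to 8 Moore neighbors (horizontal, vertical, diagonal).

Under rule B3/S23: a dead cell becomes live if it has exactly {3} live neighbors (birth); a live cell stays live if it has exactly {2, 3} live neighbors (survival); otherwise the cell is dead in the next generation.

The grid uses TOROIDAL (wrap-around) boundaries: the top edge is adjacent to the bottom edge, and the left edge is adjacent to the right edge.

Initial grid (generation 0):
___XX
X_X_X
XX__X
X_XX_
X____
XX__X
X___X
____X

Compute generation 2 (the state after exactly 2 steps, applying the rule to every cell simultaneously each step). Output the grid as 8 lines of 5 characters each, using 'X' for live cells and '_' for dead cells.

Answer: _____
_____
__XX_
__XX_
_X_X_
_X_X_
__X__
_____

Derivation:
Simulating step by step:
Generation 0 (given above): 18 live cells
Generation 1: 8 live cells
_____
__X__
_____
__XX_
__XX_
_X___
_X_X_
_____
Generation 2: 9 live cells
(generation 2 grid is the final answer)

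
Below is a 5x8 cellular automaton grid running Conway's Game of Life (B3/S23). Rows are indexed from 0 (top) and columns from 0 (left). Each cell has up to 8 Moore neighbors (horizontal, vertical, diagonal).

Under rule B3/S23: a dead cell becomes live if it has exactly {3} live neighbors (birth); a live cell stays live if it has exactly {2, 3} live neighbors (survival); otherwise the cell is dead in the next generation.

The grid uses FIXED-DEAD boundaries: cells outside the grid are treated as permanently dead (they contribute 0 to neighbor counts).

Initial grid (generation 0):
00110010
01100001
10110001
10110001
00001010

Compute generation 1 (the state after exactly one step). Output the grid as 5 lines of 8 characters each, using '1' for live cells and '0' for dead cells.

Simulating step by step:
Generation 0 (given above): 16 live cells
Generation 1: 13 live cells
(generation 1 grid is the final answer)

Answer: 01110000
00000011
10000011
00101011
00010000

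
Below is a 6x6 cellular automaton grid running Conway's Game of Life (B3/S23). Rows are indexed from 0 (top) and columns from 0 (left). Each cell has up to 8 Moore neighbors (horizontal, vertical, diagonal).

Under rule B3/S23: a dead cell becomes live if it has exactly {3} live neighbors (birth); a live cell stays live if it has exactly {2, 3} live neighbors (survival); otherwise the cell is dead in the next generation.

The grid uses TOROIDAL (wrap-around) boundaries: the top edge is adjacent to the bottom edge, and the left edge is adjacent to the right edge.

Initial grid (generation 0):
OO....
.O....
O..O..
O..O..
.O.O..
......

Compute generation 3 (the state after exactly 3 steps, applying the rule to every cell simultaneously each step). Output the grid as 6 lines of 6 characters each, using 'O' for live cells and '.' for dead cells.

Answer: ......
......
O...OO
O....O
.O..OO
......

Derivation:
Simulating step by step:
Generation 0 (given above): 9 live cells
Generation 1: 15 live cells
OO....
.OO...
OOO...
OO.OO.
..O...
OOO...
Generation 2: 7 live cells
......
......
.....O
O..O.O
.....O
O.O...
Generation 3: 8 live cells
(generation 3 grid is the final answer)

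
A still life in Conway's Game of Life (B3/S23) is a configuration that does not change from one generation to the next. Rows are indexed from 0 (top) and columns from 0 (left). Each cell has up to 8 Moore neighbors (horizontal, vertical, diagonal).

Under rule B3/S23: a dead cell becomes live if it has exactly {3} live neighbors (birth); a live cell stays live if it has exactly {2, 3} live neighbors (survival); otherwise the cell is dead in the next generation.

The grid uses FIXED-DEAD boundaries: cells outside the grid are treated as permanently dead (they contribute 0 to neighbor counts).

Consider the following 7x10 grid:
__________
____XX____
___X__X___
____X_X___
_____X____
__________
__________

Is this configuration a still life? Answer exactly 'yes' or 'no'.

Compute generation 1 and compare to generation 0 (given above):
Generation 1:
__________
____XX____
___X__X___
____X_X___
_____X____
__________
__________
The grids are IDENTICAL -> still life.

Answer: yes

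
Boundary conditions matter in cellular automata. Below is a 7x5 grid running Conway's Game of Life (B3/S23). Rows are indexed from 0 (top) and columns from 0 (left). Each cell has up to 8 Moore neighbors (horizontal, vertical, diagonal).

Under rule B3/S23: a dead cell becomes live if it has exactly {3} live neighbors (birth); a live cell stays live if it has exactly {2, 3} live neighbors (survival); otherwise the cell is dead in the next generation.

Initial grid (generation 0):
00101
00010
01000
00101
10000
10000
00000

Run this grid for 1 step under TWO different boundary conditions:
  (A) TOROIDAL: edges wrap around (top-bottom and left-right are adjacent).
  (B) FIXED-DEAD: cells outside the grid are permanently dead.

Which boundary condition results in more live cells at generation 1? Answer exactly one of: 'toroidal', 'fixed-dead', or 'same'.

Under TOROIDAL boundary, generation 1:
00010
00110
00110
11000
11001
00000
00000
Population = 10

Under FIXED-DEAD boundary, generation 1:
00010
00110
00110
01000
01000
00000
00000
Population = 7

Comparison: toroidal=10, fixed-dead=7 -> toroidal

Answer: toroidal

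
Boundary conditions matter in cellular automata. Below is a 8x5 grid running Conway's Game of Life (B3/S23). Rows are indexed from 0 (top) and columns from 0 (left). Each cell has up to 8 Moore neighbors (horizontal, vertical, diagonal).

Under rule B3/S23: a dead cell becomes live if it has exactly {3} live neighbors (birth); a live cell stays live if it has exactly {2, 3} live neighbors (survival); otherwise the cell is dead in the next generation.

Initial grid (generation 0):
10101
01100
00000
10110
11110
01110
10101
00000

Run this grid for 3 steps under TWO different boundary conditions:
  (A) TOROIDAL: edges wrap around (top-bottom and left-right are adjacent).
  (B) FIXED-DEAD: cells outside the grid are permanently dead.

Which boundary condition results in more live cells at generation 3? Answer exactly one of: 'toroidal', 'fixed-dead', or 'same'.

Answer: toroidal

Derivation:
Under TOROIDAL boundary, generation 3:
10000
11000
00001
00001
00001
10001
00001
01001
Population = 11

Under FIXED-DEAD boundary, generation 3:
00100
11001
00000
00000
00100
00011
00000
00000
Population = 7

Comparison: toroidal=11, fixed-dead=7 -> toroidal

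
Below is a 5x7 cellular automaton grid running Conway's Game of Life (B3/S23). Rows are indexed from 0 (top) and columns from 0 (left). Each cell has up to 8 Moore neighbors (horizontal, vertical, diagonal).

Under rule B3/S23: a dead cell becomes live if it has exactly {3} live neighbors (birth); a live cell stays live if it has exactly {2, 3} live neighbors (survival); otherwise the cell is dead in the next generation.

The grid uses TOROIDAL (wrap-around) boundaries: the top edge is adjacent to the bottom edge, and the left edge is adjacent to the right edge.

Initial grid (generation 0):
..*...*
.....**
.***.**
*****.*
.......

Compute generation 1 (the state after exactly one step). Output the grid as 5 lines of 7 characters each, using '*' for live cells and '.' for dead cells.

Simulating step by step:
Generation 0 (given above): 15 live cells
Generation 1: 9 live cells
(generation 1 grid is the final answer)

Answer: .....**
.*.**..
.......
....*.*
.....**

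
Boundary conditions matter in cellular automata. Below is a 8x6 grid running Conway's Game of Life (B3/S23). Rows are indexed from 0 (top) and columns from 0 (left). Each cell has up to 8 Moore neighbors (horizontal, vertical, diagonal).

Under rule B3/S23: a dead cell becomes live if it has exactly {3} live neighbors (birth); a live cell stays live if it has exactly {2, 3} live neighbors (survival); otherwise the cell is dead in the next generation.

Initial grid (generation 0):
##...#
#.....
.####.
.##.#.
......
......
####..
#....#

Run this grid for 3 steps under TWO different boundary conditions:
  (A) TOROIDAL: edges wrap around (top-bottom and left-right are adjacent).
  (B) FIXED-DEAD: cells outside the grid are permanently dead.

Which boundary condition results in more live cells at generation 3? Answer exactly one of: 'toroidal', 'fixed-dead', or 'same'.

Under TOROIDAL boundary, generation 3:
..#...
...##.
##.##.
#....#
.###..
#.....
#.####
###..#
Population = 22

Under FIXED-DEAD boundary, generation 3:
##....
..####
##.###
#.#...
.##...
#.##..
#.##..
.#....
Population = 22

Comparison: toroidal=22, fixed-dead=22 -> same

Answer: same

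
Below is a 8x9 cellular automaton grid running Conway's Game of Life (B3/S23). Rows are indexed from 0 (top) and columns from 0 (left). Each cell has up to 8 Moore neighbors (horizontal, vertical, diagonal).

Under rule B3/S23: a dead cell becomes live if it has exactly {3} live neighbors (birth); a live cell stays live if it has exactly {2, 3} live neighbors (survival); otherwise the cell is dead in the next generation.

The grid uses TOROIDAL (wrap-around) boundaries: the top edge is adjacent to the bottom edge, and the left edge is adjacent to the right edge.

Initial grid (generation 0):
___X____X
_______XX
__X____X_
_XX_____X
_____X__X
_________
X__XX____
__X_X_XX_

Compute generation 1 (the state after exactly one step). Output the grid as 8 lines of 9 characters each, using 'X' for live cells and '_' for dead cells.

Simulating step by step:
Generation 0 (given above): 18 live cells
Generation 1: 24 live cells
(generation 1 grid is the final answer)

Answer: ___X__X_X
_______XX
XXX____X_
XXX____XX
X________
____X____
___XXX___
__X_XX_XX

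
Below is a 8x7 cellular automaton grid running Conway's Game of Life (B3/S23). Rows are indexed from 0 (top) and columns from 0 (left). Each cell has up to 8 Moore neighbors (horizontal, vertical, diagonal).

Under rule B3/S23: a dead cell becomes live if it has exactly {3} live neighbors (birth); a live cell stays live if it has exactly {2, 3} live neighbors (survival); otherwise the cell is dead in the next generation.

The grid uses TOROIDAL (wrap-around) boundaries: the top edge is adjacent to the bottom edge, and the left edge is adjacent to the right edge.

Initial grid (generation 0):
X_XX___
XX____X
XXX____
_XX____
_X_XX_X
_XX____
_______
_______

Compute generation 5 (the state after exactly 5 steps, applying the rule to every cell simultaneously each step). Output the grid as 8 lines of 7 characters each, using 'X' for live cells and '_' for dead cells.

Simulating step by step:
Generation 0 (given above): 17 live cells
Generation 1: 11 live cells
X_X___X
___X__X
______X
_______
___X___
XXXX___
_______
_______
Generation 2: 11 live cells
X_____X
_____XX
_______
_______
_X_X___
_XXX___
_XX____
_______
Generation 3: 14 live cells
X____XX
X____XX
_______
_______
_X_X___
X__X___
_X_X___
XX_____
Generation 4: 12 live cells
_____X_
X____X_
______X
_______
__X____
XX_XX__
_X_____
_XX____
Generation 5: 13 live cells
(generation 5 grid is the final answer)

Answer: _X____X
_____X_
______X
_______
_XXX___
XX_X___
___X___
_XX____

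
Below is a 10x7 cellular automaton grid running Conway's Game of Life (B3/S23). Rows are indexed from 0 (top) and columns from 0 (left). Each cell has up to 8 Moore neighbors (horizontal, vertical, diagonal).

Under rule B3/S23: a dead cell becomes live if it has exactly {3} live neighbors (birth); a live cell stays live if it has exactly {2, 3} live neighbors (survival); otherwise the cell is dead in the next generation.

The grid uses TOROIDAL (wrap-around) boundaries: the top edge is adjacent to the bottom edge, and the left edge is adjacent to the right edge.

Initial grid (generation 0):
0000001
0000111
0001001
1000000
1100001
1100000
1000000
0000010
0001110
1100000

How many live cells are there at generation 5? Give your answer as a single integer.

Simulating step by step:
Generation 0 (given above): 19 live cells
Generation 1: 21 live cells
0000001
1000101
1000101
0100000
0000001
0000000
1100001
0000011
0000111
1000111
Generation 2: 12 live cells
0000100
0000000
0100001
0000011
0000000
0000001
1000011
0000100
0000000
1000100
Generation 3: 16 live cells
0000000
0000000
1000011
1000011
0000011
1000011
1000011
0000011
0000000
0000000
Generation 4: 9 live cells
0000000
0000001
1000010
0000100
0000100
0000100
0000100
1000010
0000000
0000000
Generation 5: 13 live cells
0000000
0000001
0000011
0000110
0001110
0001110
0000110
0000000
0000000
0000000
Population at generation 5: 13

Answer: 13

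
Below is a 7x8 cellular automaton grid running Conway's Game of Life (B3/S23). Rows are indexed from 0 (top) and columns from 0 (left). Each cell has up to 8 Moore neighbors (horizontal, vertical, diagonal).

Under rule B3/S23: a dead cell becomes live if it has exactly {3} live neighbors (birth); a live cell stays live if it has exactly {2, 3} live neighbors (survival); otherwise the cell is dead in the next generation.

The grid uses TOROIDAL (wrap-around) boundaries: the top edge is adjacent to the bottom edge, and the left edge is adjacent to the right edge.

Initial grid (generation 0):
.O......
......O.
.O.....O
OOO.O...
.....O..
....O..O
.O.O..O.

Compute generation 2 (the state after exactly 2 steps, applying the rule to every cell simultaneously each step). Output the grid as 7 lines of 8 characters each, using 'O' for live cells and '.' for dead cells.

Simulating step by step:
Generation 0 (given above): 14 live cells
Generation 1: 18 live cells
..O.....
O.......
.OO....O
OOO.....
OO.OOO..
....OOO.
O.O.....
Generation 2: 17 live cells
(generation 2 grid is the final answer)

Answer: ........
O.O.....
..O....O
....O..O
O..O..OO
O.O...OO
.O.O.O..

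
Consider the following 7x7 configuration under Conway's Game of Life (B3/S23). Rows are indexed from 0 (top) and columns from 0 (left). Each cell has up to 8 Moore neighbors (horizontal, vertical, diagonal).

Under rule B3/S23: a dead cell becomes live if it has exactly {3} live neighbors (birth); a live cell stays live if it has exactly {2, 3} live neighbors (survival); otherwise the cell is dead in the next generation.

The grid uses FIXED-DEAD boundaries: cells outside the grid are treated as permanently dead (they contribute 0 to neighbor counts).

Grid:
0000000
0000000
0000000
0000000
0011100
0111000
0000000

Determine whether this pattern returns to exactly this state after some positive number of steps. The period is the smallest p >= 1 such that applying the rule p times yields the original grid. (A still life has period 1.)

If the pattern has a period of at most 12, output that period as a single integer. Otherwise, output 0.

Answer: 2

Derivation:
Simulating and comparing each generation to the original:
Gen 0 (original, given above): 6 live cells
Gen 1: 6 live cells, differs from original
Gen 2: 6 live cells, MATCHES original -> period = 2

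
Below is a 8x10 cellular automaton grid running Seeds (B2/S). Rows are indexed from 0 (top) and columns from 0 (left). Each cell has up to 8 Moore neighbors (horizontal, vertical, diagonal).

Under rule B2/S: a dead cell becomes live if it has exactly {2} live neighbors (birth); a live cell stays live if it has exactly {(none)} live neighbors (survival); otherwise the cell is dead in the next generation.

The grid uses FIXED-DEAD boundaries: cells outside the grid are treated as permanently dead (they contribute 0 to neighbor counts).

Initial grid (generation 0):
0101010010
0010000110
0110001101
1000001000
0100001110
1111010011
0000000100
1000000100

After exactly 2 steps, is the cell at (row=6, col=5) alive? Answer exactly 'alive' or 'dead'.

Answer: dead

Derivation:
Simulating step by step:
Generation 0 (given above): 28 live cells
Generation 1: 18 live cells
0000101001
1000110000
1001010000
0000000001
0001100000
0000100000
0001100001
0000001010
Generation 2: 15 live cells
0001000000
0100000000
0100001000
0010010000
0000010000
0010000000
0000000110
0001110101

Cell (6,5) at generation 2: 0 -> dead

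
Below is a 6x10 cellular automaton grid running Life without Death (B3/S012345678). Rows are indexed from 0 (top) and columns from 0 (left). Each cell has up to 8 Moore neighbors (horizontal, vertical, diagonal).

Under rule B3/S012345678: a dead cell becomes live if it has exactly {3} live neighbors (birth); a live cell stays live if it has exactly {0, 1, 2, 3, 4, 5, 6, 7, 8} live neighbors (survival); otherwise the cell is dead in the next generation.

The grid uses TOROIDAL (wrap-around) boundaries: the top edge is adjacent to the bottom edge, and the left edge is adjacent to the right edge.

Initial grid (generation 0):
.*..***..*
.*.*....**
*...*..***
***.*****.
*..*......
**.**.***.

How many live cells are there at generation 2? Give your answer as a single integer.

Answer: 33

Derivation:
Simulating step by step:
Generation 0 (given above): 31 live cells
Generation 1: 33 live cells
.*..***..*
.***..*.**
*...*..***
***.*****.
*..*......
**.**.***.
Generation 2: 33 live cells
.*..***..*
.***..*.**
*...*..***
***.*****.
*..*......
**.**.***.
Population at generation 2: 33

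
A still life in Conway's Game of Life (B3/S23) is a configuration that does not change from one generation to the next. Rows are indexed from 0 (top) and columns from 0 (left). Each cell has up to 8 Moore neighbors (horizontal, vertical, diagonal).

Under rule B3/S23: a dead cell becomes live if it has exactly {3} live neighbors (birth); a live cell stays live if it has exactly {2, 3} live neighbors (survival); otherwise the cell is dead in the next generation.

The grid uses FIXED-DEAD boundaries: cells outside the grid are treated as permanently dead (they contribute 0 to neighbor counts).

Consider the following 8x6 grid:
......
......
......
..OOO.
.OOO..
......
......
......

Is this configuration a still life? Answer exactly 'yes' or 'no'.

Answer: no

Derivation:
Compute generation 1 and compare to generation 0 (given above):
Generation 1:
......
......
...O..
.O..O.
.O..O.
..O...
......
......
Cell (2,3) differs: gen0=0 vs gen1=1 -> NOT a still life.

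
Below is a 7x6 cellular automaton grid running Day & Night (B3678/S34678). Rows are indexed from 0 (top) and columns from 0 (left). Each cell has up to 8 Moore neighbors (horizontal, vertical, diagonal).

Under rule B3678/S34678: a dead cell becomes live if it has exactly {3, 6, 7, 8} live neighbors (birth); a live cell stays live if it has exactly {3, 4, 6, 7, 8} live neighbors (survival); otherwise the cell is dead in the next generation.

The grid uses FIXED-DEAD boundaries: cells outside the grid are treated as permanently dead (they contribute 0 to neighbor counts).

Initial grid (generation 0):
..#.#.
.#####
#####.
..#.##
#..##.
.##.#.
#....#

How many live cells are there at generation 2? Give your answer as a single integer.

Answer: 14

Derivation:
Simulating step by step:
Generation 0 (given above): 23 live cells
Generation 1: 21 live cells
.##.##
#.##.#
..###.
#.##.#
....#.
##..##
.#....
Generation 2: 14 live cells
.##.#.
...###
...#.#
.##...
#.#.#.
......
#.....
Population at generation 2: 14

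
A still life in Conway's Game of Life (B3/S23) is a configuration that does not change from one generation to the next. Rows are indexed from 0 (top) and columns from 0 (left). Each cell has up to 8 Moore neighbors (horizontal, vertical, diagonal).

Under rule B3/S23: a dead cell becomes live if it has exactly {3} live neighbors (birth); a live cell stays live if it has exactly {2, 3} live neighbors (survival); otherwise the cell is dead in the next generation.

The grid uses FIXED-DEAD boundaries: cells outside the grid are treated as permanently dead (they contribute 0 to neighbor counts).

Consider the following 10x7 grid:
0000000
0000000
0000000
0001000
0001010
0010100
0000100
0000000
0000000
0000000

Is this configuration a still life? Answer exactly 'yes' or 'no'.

Compute generation 1 and compare to generation 0 (given above):
Generation 1:
0000000
0000000
0000000
0000100
0011000
0000110
0001000
0000000
0000000
0000000
Cell (3,3) differs: gen0=1 vs gen1=0 -> NOT a still life.

Answer: no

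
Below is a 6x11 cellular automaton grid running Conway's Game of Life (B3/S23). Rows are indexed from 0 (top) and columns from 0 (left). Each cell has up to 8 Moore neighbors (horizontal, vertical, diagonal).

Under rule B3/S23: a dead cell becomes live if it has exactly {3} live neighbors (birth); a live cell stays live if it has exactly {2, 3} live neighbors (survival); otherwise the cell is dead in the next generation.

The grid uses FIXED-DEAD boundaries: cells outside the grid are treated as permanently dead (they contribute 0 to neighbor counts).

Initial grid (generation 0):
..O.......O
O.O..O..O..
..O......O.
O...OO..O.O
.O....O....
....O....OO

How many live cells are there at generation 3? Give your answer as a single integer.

Simulating step by step:
Generation 0 (given above): 18 live cells
Generation 1: 14 live cells
.O.........
..OO.....O.
...OOO..OO.
.O...O...O.
....O.....O
...........
Generation 2: 15 live cells
..O........
..OO....OO.
...O.O..OOO
...O.O..OOO
...........
...........
Generation 3: 12 live cells
..OO.......
..OOO...O.O
...O...O...
........O.O
.........O.
...........
Population at generation 3: 12

Answer: 12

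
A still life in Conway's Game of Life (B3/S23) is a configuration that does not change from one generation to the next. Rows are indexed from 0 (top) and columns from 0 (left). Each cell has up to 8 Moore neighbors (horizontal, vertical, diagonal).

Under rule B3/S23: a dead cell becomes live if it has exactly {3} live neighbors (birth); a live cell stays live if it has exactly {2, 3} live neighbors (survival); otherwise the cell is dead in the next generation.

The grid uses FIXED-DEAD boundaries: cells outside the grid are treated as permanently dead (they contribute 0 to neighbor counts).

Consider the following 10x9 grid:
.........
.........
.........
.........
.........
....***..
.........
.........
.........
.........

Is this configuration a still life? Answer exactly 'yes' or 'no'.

Answer: no

Derivation:
Compute generation 1 and compare to generation 0 (given above):
Generation 1:
.........
.........
.........
.........
.....*...
.....*...
.....*...
.........
.........
.........
Cell (4,5) differs: gen0=0 vs gen1=1 -> NOT a still life.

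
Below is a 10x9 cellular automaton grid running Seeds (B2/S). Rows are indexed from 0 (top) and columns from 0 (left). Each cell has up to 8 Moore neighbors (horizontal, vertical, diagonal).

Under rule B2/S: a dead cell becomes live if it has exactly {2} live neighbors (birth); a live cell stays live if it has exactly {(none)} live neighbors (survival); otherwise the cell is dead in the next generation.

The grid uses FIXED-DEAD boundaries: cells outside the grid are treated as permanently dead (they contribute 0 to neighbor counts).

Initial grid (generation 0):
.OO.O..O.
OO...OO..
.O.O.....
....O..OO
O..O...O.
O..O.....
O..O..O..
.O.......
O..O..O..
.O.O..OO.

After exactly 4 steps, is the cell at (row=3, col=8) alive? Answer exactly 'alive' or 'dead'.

Answer: dead

Derivation:
Simulating step by step:
Generation 0 (given above): 29 live cells
Generation 1: 22 live cells
...O.....
.......O.
........O
OO....O..
.OO...O..
......OO.
....O....
...OOOOO.
....OO...
O...OO...
Generation 2: 12 live cells
.........
........O
OO....O..
.....O...
.........
.OOO.....
........O
.........
.......O.
...O..O..
Generation 3: 17 live cells
.........
OO.....O.
.....O.O.
OO....O..
.O.OO....
.........
.O.O.....
.......OO
......O..
.......O.
Generation 4: 16 live cells
OO.......
........O
..O.....O
...O...O.
.....O...
OO.......
..O....OO
..O...O..
.........
......O..

Cell (3,8) at generation 4: 0 -> dead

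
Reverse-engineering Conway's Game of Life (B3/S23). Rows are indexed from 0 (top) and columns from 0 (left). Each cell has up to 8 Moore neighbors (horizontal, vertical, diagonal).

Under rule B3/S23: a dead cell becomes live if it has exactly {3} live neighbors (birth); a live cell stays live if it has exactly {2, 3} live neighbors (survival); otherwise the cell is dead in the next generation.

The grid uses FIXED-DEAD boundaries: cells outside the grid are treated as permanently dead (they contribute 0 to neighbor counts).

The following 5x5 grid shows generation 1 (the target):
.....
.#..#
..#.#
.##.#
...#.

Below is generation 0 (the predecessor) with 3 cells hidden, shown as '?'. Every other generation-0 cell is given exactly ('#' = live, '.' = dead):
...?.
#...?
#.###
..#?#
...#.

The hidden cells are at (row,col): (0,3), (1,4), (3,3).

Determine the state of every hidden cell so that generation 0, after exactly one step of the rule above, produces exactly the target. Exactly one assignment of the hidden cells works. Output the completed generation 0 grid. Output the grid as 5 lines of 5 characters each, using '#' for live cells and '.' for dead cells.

Hidden generation-0 cells (in order): (0,3), (1,4), (3,3).
A hidden cell only influences target cells in its own 3x3 neighborhood. Try each of the 2^3 = 8 assignments, step the completed generation 0 forward once under B3/S23, and compare with the target:
  (0,3)=. (1,4)=. (3,3)=. -> step gives (1,3)='#' but target has '.' -> reject
  (0,3)=. (1,4)=. (3,3)=# -> step gives (1,3)='#' but target has '.' -> reject
  (0,3)=. (1,4)=# (3,3)=. -> step reproduces the target at every cell -> ACCEPT
  (0,3)=. (1,4)=# (3,3)=# -> step gives (2,4)='.' but target has '#' -> reject
  (0,3)=# (1,4)=. (3,3)=. -> step gives (1,2)='#' but target has '.' -> reject
  (0,3)=# (1,4)=. (3,3)=# -> step gives (1,2)='#' but target has '.' -> reject
  (0,3)=# (1,4)=# (3,3)=. -> step gives (1,2)='#' but target has '.' -> reject
  (0,3)=# (1,4)=# (3,3)=# -> step gives (1,2)='#' but target has '.' -> reject
Unique solution: (0,3)=dead, (1,4)=live, (3,3)=dead.
Check: live-neighbor counts of every cell in the completed generation 0:
11011
13242
14253
13363
01222
Applying B3/S23 to generation 0 with these counts gives:
.....
.#..#
..#.#
.##.#
...#.
which matches the target exactly.

Answer: .....
#...#
#.###
..#.#
...#.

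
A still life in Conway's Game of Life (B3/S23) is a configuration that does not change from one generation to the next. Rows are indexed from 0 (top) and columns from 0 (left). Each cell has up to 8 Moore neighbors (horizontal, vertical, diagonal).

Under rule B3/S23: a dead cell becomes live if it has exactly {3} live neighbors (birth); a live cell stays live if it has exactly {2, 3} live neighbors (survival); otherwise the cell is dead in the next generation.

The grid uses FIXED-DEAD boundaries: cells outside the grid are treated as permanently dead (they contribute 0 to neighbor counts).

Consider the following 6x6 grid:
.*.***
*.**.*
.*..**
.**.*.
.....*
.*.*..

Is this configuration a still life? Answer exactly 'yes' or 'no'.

Answer: no

Derivation:
Compute generation 1 and compare to generation 0 (given above):
Generation 1:
.*.*.*
*.....
*....*
.****.
.*.**.
......
Cell (0,4) differs: gen0=1 vs gen1=0 -> NOT a still life.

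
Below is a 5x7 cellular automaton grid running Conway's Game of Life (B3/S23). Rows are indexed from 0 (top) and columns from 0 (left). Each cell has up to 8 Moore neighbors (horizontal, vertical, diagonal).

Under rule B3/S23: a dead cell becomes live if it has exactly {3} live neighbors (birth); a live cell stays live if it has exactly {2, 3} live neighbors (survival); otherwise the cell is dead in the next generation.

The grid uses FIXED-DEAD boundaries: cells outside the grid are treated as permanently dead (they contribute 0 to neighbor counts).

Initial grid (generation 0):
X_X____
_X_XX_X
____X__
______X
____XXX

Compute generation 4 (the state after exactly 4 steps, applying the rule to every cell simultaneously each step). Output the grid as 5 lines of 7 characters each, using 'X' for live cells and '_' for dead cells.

Simulating step by step:
Generation 0 (given above): 11 live cells
Generation 1: 14 live cells
_XXX___
_XXXXX_
___XX__
____X_X
_____XX
Generation 2: 8 live cells
_X_____
_X___X_
_______
___XX_X
_____XX
Generation 3: 7 live cells
_______
_______
____XX_
____X_X
____XXX
Generation 4: 6 live cells
(generation 4 grid is the final answer)

Answer: _______
_______
____XX_
___X__X
____X_X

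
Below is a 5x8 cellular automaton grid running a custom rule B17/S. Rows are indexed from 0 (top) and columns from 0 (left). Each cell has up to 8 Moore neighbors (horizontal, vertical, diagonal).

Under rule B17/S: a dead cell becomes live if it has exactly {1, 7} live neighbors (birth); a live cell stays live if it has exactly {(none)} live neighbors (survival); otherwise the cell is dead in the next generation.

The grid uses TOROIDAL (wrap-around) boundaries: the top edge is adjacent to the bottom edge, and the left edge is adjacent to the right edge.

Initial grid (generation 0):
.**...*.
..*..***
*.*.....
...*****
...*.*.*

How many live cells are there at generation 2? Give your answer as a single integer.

Answer: 8

Derivation:
Simulating step by step:
Generation 0 (given above): 17 live cells
Generation 1: 1 live cells
........
....*...
........
........
........
Generation 2: 8 live cells
...***..
...*.*..
...***..
........
........
Population at generation 2: 8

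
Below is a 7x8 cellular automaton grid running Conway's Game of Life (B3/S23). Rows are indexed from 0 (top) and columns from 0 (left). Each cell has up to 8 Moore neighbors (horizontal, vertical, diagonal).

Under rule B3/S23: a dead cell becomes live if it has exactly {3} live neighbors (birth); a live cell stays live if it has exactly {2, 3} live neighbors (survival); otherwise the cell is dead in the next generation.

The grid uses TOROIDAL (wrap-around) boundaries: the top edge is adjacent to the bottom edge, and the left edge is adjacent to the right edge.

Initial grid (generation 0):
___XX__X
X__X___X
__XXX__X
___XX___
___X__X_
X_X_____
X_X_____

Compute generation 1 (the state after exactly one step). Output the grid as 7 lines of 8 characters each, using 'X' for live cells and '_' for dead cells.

Answer: _XXXX__X
X_____XX
X_X____X
_____X__
__XXX___
__XX___X
X_X____X

Derivation:
Simulating step by step:
Generation 0 (given above): 18 live cells
Generation 1: 21 live cells
(generation 1 grid is the final answer)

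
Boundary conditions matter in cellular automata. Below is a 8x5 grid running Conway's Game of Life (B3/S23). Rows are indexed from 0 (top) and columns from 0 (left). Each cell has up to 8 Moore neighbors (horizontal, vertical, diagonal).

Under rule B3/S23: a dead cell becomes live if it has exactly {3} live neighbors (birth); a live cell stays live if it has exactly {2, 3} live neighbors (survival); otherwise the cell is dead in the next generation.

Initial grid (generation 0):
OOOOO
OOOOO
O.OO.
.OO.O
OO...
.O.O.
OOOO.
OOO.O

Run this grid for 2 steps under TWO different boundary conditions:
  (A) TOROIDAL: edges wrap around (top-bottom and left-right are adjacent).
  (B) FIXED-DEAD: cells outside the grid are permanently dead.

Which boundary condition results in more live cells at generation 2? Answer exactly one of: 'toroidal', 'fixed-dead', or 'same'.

Answer: toroidal

Derivation:
Under TOROIDAL boundary, generation 2:
.....
.....
.....
...OO
...OO
...OO
.....
.....
Population = 6

Under FIXED-DEAD boundary, generation 2:
.....
.....
.....
.....
.....
...OO
.....
.....
Population = 2

Comparison: toroidal=6, fixed-dead=2 -> toroidal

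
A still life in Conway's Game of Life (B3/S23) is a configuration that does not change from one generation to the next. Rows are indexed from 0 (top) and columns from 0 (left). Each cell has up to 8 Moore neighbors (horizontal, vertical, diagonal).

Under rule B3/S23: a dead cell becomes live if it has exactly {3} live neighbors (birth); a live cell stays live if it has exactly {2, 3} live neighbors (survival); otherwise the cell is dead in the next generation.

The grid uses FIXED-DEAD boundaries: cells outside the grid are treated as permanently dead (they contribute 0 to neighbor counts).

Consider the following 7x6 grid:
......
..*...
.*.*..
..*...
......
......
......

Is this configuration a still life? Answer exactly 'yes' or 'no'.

Compute generation 1 and compare to generation 0 (given above):
Generation 1:
......
..*...
.*.*..
..*...
......
......
......
The grids are IDENTICAL -> still life.

Answer: yes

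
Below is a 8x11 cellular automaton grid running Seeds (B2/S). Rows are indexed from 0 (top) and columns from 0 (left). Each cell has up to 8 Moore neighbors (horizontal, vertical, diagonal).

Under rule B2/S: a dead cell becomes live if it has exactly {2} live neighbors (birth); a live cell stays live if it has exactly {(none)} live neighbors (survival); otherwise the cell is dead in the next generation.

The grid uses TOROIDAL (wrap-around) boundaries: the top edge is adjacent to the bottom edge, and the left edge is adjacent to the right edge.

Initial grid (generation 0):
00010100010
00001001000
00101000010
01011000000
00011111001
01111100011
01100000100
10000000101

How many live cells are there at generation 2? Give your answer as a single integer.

Answer: 14

Derivation:
Simulating step by step:
Generation 0 (given above): 30 live cells
Generation 1: 20 live cells
10000011000
00100010011
01000000100
10000001111
00000000100
00000000000
00000101000
00011001000
Generation 2: 14 live cells
01101000010
00000100000
00100010000
01000000000
10000000000
00000011100
00010000100
00000000000
Population at generation 2: 14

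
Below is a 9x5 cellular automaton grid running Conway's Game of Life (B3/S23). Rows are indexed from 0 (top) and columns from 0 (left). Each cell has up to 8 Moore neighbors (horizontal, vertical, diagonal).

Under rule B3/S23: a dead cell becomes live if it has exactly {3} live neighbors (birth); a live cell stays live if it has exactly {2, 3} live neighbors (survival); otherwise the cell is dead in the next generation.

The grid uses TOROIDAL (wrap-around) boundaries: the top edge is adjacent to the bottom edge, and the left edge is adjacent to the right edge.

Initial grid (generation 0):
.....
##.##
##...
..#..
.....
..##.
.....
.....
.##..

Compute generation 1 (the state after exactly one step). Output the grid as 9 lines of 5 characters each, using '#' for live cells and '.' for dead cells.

Simulating step by step:
Generation 0 (given above): 11 live cells
Generation 1: 9 live cells
(generation 1 grid is the final answer)

Answer: ...##
.##.#
...#.
.#...
..##.
.....
.....
.....
.....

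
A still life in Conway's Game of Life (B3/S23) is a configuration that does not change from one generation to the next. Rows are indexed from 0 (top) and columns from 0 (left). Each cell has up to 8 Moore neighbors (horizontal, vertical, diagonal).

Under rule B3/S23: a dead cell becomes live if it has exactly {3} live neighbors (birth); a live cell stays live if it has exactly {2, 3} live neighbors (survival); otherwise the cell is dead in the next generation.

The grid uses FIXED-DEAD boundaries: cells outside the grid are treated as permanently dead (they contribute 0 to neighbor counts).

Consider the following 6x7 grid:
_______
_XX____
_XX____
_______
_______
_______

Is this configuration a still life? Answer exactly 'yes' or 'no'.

Compute generation 1 and compare to generation 0 (given above):
Generation 1:
_______
_XX____
_XX____
_______
_______
_______
The grids are IDENTICAL -> still life.

Answer: yes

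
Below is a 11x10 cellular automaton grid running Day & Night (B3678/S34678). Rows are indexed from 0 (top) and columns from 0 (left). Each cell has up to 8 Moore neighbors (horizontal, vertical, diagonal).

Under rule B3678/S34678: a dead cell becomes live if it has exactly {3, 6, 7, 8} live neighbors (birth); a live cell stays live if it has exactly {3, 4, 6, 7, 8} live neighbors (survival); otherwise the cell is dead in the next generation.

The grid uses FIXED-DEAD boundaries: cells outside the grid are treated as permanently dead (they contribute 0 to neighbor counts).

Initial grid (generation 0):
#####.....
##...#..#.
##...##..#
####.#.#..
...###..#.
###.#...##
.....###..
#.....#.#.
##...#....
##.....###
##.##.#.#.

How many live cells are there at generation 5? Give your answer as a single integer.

Answer: 44

Derivation:
Simulating step by step:
Generation 0 (given above): 50 live cells
Generation 1: 49 live cells
###.......
.#.#.##...
.#...####.
######..#.
.##..#####
....#...#.
#....###.#
.#....#...
##....#..#
....#####.
###.....##
Generation 2: 43 live cells
.##.......
.#..###...
.##.#..#..
#..##.##..
###..#####
.#....##..
.....####.
.#....#.#.
......#.#.
..#..####.
.....##.#.
Generation 3: 47 live cells
.....#....
##...#....
###.##.#..
##.##.....
#########.
###...####
.....#.##.
......####
......####
.....#.###
.....##...
Generation 4: 45 live cells
..........
###..#....
.##.###...
.#####..#.
.##.###.##
#.#...####
.#....###.
.....#.###
.....#.##.
.....##..#
......###.
Generation 5: 44 live cells
.#........
.######...
.###..#...
#.####...#
#..##.##.#
..##...###
.....#.##.
......####
....####..
.....#.#..
.....###..
Population at generation 5: 44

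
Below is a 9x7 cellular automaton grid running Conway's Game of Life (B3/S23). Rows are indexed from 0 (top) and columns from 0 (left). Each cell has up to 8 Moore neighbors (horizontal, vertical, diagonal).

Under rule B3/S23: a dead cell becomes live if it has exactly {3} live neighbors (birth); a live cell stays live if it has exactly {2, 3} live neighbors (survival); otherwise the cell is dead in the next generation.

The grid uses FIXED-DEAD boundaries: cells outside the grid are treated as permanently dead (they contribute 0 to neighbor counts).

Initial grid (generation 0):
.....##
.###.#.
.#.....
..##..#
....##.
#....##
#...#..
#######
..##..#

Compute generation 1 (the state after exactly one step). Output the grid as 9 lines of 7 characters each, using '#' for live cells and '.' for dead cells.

Simulating step by step:
Generation 0 (given above): 27 live cells
Generation 1: 23 live cells
(generation 1 grid is the final answer)

Answer: ..#.###
.##.###
.#..#..
..####.
...##..
......#
#.#....
#.....#
......#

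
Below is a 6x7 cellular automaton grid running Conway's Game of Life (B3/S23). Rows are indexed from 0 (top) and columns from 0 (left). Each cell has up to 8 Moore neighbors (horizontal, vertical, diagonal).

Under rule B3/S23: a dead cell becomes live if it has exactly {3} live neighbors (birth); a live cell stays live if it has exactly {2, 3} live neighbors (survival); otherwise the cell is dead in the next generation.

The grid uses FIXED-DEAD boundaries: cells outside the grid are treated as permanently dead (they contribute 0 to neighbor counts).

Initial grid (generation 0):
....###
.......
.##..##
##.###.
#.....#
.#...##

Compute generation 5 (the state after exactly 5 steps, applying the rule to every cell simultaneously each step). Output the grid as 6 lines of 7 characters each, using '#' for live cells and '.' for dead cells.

Simulating step by step:
Generation 0 (given above): 17 live cells
Generation 1: 16 live cells
.....#.
....#..
####.##
#..##..
#.#...#
.....##
Generation 2: 18 live cells
.......
.####.#
###..#.
#...#.#
.#.##.#
.....##
Generation 3: 17 live cells
..##...
#..###.
#.....#
#...#.#
...##.#
....###
Generation 4: 19 live cells
..##...
.#####.
##.#..#
...##.#
...#..#
...##.#
Generation 5: 14 live cells
(generation 5 grid is the final answer)

Answer: .#.....
#....#.
##....#
...##.#
..#...#
...###.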